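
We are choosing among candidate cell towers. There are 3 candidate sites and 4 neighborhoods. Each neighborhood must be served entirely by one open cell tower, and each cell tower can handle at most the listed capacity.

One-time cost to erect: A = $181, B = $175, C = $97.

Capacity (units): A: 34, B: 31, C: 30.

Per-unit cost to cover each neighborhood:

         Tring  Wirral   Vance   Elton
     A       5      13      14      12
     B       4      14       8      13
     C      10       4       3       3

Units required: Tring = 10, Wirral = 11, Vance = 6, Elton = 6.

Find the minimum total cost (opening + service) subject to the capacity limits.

Minimum total cost: 392

Open {B, C}: Tring→B 4·10=40, Wirral→C 4·11=44, Vance→C 3·6=18, Elton→C 3·6=18.
Loads: B carries 10/31, C carries 23/30. Service 120; fixed 272; total 392.
Next best feasible plan costs 408.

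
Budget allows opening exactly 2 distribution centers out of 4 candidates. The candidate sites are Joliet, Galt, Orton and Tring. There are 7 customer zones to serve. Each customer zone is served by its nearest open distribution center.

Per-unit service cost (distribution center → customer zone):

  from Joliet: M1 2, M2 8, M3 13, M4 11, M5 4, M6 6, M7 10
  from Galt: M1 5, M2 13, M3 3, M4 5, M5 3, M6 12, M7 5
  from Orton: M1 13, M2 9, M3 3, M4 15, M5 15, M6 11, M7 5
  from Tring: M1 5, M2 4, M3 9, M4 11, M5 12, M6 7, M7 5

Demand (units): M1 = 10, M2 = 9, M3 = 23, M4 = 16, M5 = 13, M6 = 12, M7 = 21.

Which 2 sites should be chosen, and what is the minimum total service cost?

Choose Joliet and Galt; total service cost 457.

With exactly 2 open, each customer zone uses its cheapest among the chosen.
{Joliet, Galt}: M1→Joliet 2·10=20, M2→Joliet 8·9=72, M3→Galt 3·23=69, M4→Galt 5·16=80, M5→Galt 3·13=39, M6→Joliet 6·12=72, M7→Galt 5·21=105. Service cost 457.
{Galt, Tring}: service cost 463
{Galt, Orton}: service cost 556
Among all 6 size-2 choices, {Joliet, Galt} is lowest.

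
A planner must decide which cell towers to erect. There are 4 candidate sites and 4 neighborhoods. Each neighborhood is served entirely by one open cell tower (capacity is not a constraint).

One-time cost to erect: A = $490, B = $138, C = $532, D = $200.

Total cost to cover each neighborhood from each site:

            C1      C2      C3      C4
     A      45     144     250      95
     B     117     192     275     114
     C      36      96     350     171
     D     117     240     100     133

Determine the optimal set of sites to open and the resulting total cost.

Open D only; minimum total cost 790.

For any fixed open set, each neighborhood goes to its cheapest open site; total = fixed + service.
{D}: C1→D 117, C2→D 240, C3→D 100, C4→D 133. Service 590; fixed 200; total 790.
{B}: service 698 + fixed 138 = 836
{B, D}: service 523 + fixed 338 = 861
{A, B, C, D}: C1→C 36, C2→C 96, C3→D 100, C4→A 95. Service 327; fixed 1360; total 1687.
No other subset beats 790.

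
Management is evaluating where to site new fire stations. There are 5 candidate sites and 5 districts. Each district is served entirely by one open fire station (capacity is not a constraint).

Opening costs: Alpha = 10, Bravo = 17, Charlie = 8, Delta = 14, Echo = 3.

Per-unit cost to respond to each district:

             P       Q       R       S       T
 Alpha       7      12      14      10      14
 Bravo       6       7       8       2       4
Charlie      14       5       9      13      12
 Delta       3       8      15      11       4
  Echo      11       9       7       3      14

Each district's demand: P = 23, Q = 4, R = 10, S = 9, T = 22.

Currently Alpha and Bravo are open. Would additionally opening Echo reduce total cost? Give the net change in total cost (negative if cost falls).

Current service cost with {Alpha, Bravo}: 352.
Adding Echo: each district re-picks its cheapest; new service cost 342, saving 10.
Extra fixed cost: 3. Net change = 3 − 10 = -7.
(Totals: 379 → 372.)

Yes — net change −7 (cost falls by 7).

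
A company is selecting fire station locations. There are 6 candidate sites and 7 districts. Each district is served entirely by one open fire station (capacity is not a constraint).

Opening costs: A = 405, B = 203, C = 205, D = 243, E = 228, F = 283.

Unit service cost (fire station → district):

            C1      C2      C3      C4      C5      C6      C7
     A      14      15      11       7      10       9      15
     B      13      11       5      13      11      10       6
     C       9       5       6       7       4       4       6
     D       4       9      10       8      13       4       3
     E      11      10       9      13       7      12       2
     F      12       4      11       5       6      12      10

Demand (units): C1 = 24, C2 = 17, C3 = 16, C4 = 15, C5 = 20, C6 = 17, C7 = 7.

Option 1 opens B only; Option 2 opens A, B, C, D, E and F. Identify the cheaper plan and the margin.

Option 1: {B}: C1→B 13·24=312, C2→B 11·17=187, C3→B 5·16=80, C4→B 13·15=195, C5→B 11·20=220, C6→B 10·17=170, C7→B 6·7=42. Service 1206; fixed 203; total 1409.
Option 2: {A, B, C, D, E, F}: C1→D 4·24=96, C2→F 4·17=68, C3→B 5·16=80, C4→F 5·15=75, C5→C 4·20=80, C6→C 4·17=68, C7→E 2·7=14. Service 481; fixed 1567; total 2048.
Difference: |1409 − 2048| = 639.

Option 1 is cheaper by 639.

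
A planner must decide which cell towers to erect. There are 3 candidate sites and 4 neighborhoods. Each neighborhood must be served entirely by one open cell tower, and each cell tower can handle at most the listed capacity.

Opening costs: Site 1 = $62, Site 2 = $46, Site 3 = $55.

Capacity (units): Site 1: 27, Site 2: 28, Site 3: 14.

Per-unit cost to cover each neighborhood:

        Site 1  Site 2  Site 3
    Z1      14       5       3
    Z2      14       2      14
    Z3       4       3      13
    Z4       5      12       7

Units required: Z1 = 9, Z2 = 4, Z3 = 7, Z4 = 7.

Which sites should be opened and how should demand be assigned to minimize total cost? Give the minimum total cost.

Minimum total cost: 204

Open {Site 2}: Z1→Site 2 5·9=45, Z2→Site 2 2·4=8, Z3→Site 2 3·7=21, Z4→Site 2 12·7=84.
Loads: Site 2 carries 27/28. Service 158; fixed 46; total 204.
Next best feasible plan costs 217.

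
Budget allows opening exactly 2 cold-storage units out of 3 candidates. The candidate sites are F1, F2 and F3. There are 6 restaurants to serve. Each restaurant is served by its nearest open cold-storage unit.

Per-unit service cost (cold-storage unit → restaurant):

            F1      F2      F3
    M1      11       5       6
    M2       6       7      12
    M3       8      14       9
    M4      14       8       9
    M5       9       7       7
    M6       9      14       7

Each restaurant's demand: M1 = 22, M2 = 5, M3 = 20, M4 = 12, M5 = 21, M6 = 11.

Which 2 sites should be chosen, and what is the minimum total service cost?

With exactly 2 open, each restaurant uses its cheapest among the chosen.
{F1, F2}: M1→F2 5·22=110, M2→F1 6·5=30, M3→F1 8·20=160, M4→F2 8·12=96, M5→F2 7·21=147, M6→F1 9·11=99. Service cost 642.
{F2, F3}: service cost 645
{F1, F3}: service cost 654
Among all 3 size-2 choices, {F1, F2} is lowest.

Choose F1 and F2; total service cost 642.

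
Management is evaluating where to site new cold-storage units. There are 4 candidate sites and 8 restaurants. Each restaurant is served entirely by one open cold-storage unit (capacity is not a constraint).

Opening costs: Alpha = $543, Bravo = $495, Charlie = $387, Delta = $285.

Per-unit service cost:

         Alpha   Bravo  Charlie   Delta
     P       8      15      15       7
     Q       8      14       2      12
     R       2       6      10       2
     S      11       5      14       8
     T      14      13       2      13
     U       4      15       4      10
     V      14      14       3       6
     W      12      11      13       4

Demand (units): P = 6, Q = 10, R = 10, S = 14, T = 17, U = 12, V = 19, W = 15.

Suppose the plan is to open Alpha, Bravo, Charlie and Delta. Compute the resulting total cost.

Total cost: 2061

Each restaurant is assigned to its cheapest site among the open ones.
{Alpha, Bravo, Charlie, Delta}: P→Delta 7·6=42, Q→Charlie 2·10=20, R→Alpha 2·10=20, S→Bravo 5·14=70, T→Charlie 2·17=34, U→Alpha 4·12=48, V→Charlie 3·19=57, W→Delta 4·15=60. Service 351; fixed 1710; total 2061.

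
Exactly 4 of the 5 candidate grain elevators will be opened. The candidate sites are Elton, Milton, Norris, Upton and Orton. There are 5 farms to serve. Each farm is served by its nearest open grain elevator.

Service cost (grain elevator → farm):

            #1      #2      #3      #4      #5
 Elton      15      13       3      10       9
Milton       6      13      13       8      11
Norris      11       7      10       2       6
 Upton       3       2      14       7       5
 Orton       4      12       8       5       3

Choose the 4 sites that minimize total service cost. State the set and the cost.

With exactly 4 open, each farm uses its cheapest among the chosen.
{Elton, Norris, Upton, Orton}: #1→Upton 3, #2→Upton 2, #3→Elton 3, #4→Norris 2, #5→Orton 3. Service cost 13.
{Elton, Milton, Norris, Upton}: service cost 15
{Elton, Milton, Upton, Orton}: service cost 16
Among all 5 size-4 choices, {Elton, Norris, Upton, Orton} is lowest.

Choose Elton, Norris, Upton and Orton; total service cost 13.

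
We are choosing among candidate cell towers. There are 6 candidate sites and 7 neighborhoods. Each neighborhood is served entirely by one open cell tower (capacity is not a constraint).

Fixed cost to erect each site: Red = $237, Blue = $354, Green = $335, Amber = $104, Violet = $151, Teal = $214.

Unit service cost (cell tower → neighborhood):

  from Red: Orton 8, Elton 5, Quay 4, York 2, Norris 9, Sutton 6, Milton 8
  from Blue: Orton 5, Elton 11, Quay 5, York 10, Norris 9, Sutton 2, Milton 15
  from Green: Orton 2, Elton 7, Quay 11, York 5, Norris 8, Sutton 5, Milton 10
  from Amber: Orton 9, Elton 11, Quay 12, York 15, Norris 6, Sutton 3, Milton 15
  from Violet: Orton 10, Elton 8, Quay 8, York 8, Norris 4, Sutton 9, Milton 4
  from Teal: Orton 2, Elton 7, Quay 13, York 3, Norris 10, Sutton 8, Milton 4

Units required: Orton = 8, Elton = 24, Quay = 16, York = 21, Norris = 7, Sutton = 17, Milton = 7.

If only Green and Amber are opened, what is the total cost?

Total cost: 1067

Each neighborhood is assigned to its cheapest site among the open ones.
{Green, Amber}: Orton→Green 2·8=16, Elton→Green 7·24=168, Quay→Green 11·16=176, York→Green 5·21=105, Norris→Amber 6·7=42, Sutton→Amber 3·17=51, Milton→Green 10·7=70. Service 628; fixed 439; total 1067.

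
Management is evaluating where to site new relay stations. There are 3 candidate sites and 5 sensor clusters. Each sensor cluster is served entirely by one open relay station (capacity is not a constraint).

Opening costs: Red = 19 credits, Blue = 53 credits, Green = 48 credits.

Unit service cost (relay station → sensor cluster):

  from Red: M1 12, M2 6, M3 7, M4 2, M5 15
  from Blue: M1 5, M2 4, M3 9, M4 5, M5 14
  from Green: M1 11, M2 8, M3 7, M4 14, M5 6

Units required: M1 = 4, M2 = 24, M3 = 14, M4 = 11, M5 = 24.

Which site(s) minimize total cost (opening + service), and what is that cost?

For any fixed open set, each sensor cluster goes to its cheapest open site; total = fixed + service.
{Red, Blue, Green}: M1→Blue 5·4=20, M2→Blue 4·24=96, M3→Red 7·14=98, M4→Red 2·11=22, M5→Green 6·24=144. Service 380; fixed 120; total 500.
{Blue, Green}: M1→Blue 5·4=20, M2→Blue 4·24=96, M3→Green 7·14=98, M4→Blue 5·11=55, M5→Green 6·24=144. Service 413; fixed 101; total 514.
{Red, Green}: service 452 + fixed 67 = 519
{Red}: service 672 + fixed 19 = 691
(All 7 nonempty subsets were checked; Red, Blue and Green is lowest.)

Open Red, Blue and Green; minimum total cost 500.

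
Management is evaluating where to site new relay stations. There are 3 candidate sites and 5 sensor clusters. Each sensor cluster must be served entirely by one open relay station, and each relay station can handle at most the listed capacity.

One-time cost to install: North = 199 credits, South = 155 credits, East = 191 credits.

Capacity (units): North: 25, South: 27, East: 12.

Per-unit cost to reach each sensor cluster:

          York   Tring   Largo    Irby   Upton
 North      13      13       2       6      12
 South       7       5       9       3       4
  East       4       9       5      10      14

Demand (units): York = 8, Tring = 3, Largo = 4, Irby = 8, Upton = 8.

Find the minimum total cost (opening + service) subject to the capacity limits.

Open {South, East}: York→East 4·8=32, Tring→South 5·3=15, Largo→East 5·4=20, Irby→South 3·8=24, Upton→South 4·8=32.
Loads: South carries 19/27, East carries 12/12. Service 123; fixed 346; total 469.
Next best feasible plan costs 485.

Minimum total cost: 469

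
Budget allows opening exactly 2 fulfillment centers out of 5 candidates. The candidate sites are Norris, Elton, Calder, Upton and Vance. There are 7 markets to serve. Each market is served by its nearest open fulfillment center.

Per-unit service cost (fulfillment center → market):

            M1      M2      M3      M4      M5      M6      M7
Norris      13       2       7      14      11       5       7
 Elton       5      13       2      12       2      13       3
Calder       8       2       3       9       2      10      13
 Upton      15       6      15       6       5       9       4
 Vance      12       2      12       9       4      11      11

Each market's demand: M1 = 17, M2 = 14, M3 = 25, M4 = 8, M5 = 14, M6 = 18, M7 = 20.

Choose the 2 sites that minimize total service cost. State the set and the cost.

Choose Norris and Elton; total service cost 437.

With exactly 2 open, each market uses its cheapest among the chosen.
{Norris, Elton}: M1→Elton 5·17=85, M2→Norris 2·14=28, M3→Elton 2·25=50, M4→Elton 12·8=96, M5→Elton 2·14=28, M6→Norris 5·18=90, M7→Elton 3·20=60. Service cost 437.
{Elton, Calder}: service cost 503
{Elton, Upton}: service cost 517
Among all 10 size-2 choices, {Norris, Elton} is lowest.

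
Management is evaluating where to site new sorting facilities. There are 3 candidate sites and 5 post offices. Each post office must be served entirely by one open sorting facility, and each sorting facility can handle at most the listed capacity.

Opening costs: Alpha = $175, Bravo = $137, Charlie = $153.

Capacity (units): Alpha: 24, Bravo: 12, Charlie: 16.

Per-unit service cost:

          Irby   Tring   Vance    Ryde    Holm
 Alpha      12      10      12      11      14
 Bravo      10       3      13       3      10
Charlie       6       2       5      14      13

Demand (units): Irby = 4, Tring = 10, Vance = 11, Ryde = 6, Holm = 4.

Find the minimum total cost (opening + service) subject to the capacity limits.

Open {Alpha, Charlie}: Irby→Charlie 6·4=24, Tring→Charlie 2·10=20, Vance→Alpha 12·11=132, Ryde→Alpha 11·6=66, Holm→Alpha 14·4=56.
Loads: Alpha carries 21/24, Charlie carries 14/16. Service 298; fixed 328; total 626.
Next best feasible plan costs 629.

Minimum total cost: 626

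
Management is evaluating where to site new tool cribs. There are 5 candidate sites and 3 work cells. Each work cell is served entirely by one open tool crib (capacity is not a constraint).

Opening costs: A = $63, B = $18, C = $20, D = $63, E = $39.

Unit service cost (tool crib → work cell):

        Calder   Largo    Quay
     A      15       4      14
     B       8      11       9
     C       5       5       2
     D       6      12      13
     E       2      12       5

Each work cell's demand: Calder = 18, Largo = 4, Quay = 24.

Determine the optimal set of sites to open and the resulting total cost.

For any fixed open set, each work cell goes to its cheapest open site; total = fixed + service.
{C, E}: Calder→E 2·18=36, Largo→C 5·4=20, Quay→C 2·24=48. Service 104; fixed 59; total 163.
{C}: Calder→C 5·18=90, Largo→C 5·4=20, Quay→C 2·24=48. Service 158; fixed 20; total 178.
{B, C, E}: Calder→E 2·18=36, Largo→C 5·4=20, Quay→C 2·24=48. Service 104; fixed 77; total 181.
{A, B, C, D, E}: Calder→E 2·18=36, Largo→A 4·4=16, Quay→C 2·24=48. Service 100; fixed 203; total 303.
No other subset beats 163.

Open C and E; minimum total cost 163.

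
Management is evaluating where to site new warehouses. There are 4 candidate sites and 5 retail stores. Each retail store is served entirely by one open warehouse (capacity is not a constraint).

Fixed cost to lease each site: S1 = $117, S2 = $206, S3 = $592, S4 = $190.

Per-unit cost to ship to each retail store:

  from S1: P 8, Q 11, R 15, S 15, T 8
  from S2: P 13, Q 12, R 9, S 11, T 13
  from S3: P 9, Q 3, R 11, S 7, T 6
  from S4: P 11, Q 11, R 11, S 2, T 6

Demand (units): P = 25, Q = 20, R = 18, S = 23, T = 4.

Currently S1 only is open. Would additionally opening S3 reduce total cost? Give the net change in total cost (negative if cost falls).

Current service cost with {S1}: 1067.
Adding S3: each retail store re-picks its cheapest; new service cost 643, saving 424.
Extra fixed cost: 592. Net change = 592 − 424 = 168.
(Totals: 1184 → 1352.)

No — net change +168 (cost rises by 168).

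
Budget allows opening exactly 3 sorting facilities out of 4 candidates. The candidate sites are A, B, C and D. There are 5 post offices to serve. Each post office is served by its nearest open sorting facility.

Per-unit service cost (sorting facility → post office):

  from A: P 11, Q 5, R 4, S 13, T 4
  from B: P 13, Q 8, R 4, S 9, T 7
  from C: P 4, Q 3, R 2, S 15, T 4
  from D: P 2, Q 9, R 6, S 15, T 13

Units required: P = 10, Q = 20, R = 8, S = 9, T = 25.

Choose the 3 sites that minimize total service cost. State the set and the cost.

With exactly 3 open, each post office uses its cheapest among the chosen.
{B, C, D}: P→D 2·10=20, Q→C 3·20=60, R→C 2·8=16, S→B 9·9=81, T→C 4·25=100. Service cost 277.
{A, B, C}: service cost 297
{A, C, D}: service cost 313
Among all 4 size-3 choices, {B, C, D} is lowest.

Choose B, C and D; total service cost 277.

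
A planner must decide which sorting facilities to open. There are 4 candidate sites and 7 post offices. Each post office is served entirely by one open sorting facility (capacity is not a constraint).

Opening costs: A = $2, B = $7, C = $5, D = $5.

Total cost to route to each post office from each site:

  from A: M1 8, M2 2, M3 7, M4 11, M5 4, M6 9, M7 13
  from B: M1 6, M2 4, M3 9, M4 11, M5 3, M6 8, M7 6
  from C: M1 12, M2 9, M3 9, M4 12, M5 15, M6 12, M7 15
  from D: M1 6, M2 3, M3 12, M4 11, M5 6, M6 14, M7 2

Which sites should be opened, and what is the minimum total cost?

For any fixed open set, each post office goes to its cheapest open site; total = fixed + service.
{A, D}: M1→D 6, M2→A 2, M3→A 7, M4→A 11, M5→A 4, M6→A 9, M7→D 2. Service 41; fixed 7; total 48.
{A, B}: service 43 + fixed 9 = 52
{A, B, D}: M1→B 6, M2→A 2, M3→A 7, M4→A 11, M5→B 3, M6→B 8, M7→D 2. Service 39; fixed 14; total 53.
{A, B, C, D}: M1→B 6, M2→A 2, M3→A 7, M4→A 11, M5→B 3, M6→B 8, M7→D 2. Service 39; fixed 19; total 58.
No other subset beats 48.

Open A and D; minimum total cost 48.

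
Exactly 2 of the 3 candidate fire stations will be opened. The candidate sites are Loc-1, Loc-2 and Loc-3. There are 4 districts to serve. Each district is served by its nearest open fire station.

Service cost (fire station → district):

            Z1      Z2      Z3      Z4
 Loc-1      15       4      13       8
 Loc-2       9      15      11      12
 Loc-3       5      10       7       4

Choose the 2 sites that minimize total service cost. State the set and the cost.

With exactly 2 open, each district uses its cheapest among the chosen.
{Loc-1, Loc-3}: Z1→Loc-3 5, Z2→Loc-1 4, Z3→Loc-3 7, Z4→Loc-3 4. Service cost 20.
{Loc-2, Loc-3}: service cost 26
{Loc-1, Loc-2}: service cost 32
Among all 3 size-2 choices, {Loc-1, Loc-3} is lowest.

Choose Loc-1 and Loc-3; total service cost 20.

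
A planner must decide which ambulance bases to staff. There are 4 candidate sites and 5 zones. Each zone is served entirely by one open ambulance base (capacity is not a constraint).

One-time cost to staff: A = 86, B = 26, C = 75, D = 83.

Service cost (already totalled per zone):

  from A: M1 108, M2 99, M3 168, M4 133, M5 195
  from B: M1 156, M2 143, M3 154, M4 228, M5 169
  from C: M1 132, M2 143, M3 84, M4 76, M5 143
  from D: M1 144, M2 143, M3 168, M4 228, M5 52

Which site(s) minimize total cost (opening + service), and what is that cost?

For any fixed open set, each zone goes to its cheapest open site; total = fixed + service.
{C, D}: M1→C 132, M2→C 143, M3→C 84, M4→C 76, M5→D 52. Service 487; fixed 158; total 645.
{C}: service 578 + fixed 75 = 653
{A, C, D}: service 419 + fixed 244 = 663
{A, B, C, D}: service 419 + fixed 270 = 689
No other subset beats 645.

Open C and D; minimum total cost 645.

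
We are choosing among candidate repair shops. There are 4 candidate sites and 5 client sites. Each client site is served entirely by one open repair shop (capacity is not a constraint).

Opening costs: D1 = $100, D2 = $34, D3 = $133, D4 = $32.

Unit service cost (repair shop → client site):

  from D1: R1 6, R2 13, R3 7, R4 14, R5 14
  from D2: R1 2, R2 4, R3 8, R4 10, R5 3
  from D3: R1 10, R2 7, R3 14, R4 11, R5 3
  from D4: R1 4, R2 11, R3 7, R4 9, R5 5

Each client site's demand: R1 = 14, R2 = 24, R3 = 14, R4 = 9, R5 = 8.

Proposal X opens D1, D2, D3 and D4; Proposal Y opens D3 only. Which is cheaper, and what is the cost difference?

Proposal X is cheaper by 134.

Proposal X: {D1, D2, D3, D4}: R1→D2 2·14=28, R2→D2 4·24=96, R3→D1 7·14=98, R4→D4 9·9=81, R5→D2 3·8=24. Service 327; fixed 299; total 626.
Proposal Y: {D3}: R1→D3 10·14=140, R2→D3 7·24=168, R3→D3 14·14=196, R4→D3 11·9=99, R5→D3 3·8=24. Service 627; fixed 133; total 760.
Difference: |626 − 760| = 134.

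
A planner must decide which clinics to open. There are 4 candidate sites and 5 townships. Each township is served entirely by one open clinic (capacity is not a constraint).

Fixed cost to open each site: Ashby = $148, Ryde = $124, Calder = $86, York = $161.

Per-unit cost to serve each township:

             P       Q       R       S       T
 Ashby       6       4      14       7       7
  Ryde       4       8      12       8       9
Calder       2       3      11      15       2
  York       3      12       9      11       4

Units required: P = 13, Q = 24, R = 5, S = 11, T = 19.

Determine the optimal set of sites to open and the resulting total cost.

For any fixed open set, each township goes to its cheapest open site; total = fixed + service.
{Calder}: P→Calder 2·13=26, Q→Calder 3·24=72, R→Calder 11·5=55, S→Calder 15·11=165, T→Calder 2·19=38. Service 356; fixed 86; total 442.
{Ryde, Calder}: service 279 + fixed 210 = 489
{Ashby, Calder}: P→Calder 2·13=26, Q→Calder 3·24=72, R→Calder 11·5=55, S→Ashby 7·11=77, T→Calder 2·19=38. Service 268; fixed 234; total 502.
{Ashby, Ryde, Calder, York}: service 258 + fixed 519 = 777
No other subset beats 442.

Open Calder only; minimum total cost 442.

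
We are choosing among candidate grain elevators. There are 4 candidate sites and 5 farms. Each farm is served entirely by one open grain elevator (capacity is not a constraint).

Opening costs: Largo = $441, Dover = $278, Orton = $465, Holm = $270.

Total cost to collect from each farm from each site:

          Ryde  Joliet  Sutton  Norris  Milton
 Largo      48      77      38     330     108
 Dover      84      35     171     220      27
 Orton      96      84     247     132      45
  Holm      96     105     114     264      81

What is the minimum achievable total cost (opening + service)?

Minimum total cost: 815

For any fixed open set, each farm goes to its cheapest open site; total = fixed + service.
{Dover}: Ryde→Dover 84, Joliet→Dover 35, Sutton→Dover 171, Norris→Dover 220, Milton→Dover 27. Service 537; fixed 278; total 815.
{Holm}: service 660 + fixed 270 = 930
{Dover, Holm}: service 480 + fixed 548 = 1028
{Largo, Dover, Orton, Holm}: Ryde→Largo 48, Joliet→Dover 35, Sutton→Largo 38, Norris→Orton 132, Milton→Dover 27. Service 280; fixed 1454; total 1734.
No other subset beats 815.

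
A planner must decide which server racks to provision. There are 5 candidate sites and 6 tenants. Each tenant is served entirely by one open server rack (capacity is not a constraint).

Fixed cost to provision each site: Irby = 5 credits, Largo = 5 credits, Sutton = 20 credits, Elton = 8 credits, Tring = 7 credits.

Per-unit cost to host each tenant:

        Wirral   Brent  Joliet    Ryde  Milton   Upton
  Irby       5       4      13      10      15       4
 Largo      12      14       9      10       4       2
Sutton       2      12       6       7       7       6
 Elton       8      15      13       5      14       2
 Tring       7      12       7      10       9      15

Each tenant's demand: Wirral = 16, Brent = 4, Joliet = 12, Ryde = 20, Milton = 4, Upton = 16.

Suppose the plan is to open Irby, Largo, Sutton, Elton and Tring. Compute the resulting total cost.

Each tenant is assigned to its cheapest site among the open ones.
{Irby, Largo, Sutton, Elton, Tring}: Wirral→Sutton 2·16=32, Brent→Irby 4·4=16, Joliet→Sutton 6·12=72, Ryde→Elton 5·20=100, Milton→Largo 4·4=16, Upton→Largo 2·16=32. Service 268; fixed 45; total 313.

Total cost: 313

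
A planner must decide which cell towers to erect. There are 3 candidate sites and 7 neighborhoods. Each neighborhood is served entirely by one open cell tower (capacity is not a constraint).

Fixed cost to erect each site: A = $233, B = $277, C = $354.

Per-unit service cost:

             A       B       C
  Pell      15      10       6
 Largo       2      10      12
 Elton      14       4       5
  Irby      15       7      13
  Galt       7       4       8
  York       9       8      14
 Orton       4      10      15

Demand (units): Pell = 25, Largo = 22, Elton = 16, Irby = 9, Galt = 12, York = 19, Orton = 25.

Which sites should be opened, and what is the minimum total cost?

Open A and B; minimum total cost 1231.

For any fixed open set, each neighborhood goes to its cheapest open site; total = fixed + service.
{A, B}: Pell→B 10·25=250, Largo→A 2·22=44, Elton→B 4·16=64, Irby→B 7·9=63, Galt→B 4·12=48, York→B 8·19=152, Orton→A 4·25=100. Service 721; fixed 510; total 1231.
{B}: service 1047 + fixed 277 = 1324
{A, C}: Pell→C 6·25=150, Largo→A 2·22=44, Elton→C 5·16=80, Irby→C 13·9=117, Galt→A 7·12=84, York→A 9·19=171, Orton→A 4·25=100. Service 746; fixed 587; total 1333.
{A, B, C}: service 621 + fixed 864 = 1485
No other subset beats 1231.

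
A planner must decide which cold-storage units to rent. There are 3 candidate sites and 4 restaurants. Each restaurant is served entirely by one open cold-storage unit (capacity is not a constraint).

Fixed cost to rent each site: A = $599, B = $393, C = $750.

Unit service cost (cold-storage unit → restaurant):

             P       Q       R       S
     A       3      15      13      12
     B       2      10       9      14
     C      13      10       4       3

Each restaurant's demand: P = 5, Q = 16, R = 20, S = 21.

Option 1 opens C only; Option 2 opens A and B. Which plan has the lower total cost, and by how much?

Option 1: {C}: P→C 13·5=65, Q→C 10·16=160, R→C 4·20=80, S→C 3·21=63. Service 368; fixed 750; total 1118.
Option 2: {A, B}: P→B 2·5=10, Q→B 10·16=160, R→B 9·20=180, S→A 12·21=252. Service 602; fixed 992; total 1594.
Difference: |1118 − 1594| = 476.

Option 1 is cheaper by 476.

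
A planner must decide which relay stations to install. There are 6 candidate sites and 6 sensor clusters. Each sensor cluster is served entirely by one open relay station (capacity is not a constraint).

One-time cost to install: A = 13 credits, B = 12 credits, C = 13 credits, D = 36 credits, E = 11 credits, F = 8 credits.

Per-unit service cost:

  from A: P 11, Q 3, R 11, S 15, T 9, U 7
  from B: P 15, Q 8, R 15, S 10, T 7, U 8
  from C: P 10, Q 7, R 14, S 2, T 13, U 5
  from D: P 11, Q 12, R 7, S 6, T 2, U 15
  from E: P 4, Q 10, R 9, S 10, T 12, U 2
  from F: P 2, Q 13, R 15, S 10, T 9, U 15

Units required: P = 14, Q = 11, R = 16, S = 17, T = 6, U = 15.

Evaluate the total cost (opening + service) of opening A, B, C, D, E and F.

Total cost: 342

Each sensor cluster is assigned to its cheapest site among the open ones.
{A, B, C, D, E, F}: P→F 2·14=28, Q→A 3·11=33, R→D 7·16=112, S→C 2·17=34, T→D 2·6=12, U→E 2·15=30. Service 249; fixed 93; total 342.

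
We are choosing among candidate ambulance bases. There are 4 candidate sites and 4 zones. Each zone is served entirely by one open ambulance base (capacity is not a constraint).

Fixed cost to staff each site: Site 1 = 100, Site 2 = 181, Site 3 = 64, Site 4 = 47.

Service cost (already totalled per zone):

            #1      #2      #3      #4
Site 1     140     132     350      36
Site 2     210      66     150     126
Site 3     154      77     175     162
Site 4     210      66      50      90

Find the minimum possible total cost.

Minimum total cost: 439

For any fixed open set, each zone goes to its cheapest open site; total = fixed + service.
{Site 1, Site 4}: #1→Site 1 140, #2→Site 4 66, #3→Site 4 50, #4→Site 1 36. Service 292; fixed 147; total 439.
{Site 4}: service 416 + fixed 47 = 463
{Site 3, Site 4}: service 360 + fixed 111 = 471
{Site 1, Site 2, Site 3, Site 4}: service 292 + fixed 392 = 684
(All 15 nonempty subsets were checked; Site 1 and Site 4 is lowest.)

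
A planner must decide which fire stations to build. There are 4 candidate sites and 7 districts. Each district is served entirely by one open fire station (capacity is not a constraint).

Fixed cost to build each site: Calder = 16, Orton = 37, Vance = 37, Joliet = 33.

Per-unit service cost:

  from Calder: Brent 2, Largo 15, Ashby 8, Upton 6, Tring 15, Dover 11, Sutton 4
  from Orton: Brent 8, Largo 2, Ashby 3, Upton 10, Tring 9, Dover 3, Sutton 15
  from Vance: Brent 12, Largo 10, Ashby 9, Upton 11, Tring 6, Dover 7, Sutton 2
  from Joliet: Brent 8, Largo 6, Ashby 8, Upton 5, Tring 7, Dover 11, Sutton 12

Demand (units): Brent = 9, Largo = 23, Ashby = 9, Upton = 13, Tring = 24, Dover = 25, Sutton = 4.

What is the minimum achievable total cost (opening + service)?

For any fixed open set, each district goes to its cheapest open site; total = fixed + service.
{Calder, Orton, Vance}: Brent→Calder 2·9=18, Largo→Orton 2·23=46, Ashby→Orton 3·9=27, Upton→Calder 6·13=78, Tring→Vance 6·24=144, Dover→Orton 3·25=75, Sutton→Vance 2·4=8. Service 396; fixed 90; total 486.
{Calder, Orton, Joliet}: service 415 + fixed 86 = 501
{Calder, Orton, Vance, Joliet}: service 383 + fixed 123 = 506
{Calder}: service 1164 + fixed 16 = 1180
No other subset beats 486.

Minimum total cost: 486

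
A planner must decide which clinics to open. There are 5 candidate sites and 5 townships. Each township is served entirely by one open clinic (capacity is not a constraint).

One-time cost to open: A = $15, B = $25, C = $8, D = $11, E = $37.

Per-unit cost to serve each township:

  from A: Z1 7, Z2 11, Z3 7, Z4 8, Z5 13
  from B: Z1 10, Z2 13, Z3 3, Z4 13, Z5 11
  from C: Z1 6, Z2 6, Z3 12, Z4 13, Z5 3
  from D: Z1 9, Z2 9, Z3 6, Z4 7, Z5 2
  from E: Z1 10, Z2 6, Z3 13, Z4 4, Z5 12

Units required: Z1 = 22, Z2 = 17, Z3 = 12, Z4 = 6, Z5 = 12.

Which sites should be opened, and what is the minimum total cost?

For any fixed open set, each township goes to its cheapest open site; total = fixed + service.
{B, C, D}: Z1→C 6·22=132, Z2→C 6·17=102, Z3→B 3·12=36, Z4→D 7·6=42, Z5→D 2·12=24. Service 336; fixed 44; total 380.
{C, D}: Z1→C 6·22=132, Z2→C 6·17=102, Z3→D 6·12=72, Z4→D 7·6=42, Z5→D 2·12=24. Service 372; fixed 19; total 391.
{A, B, C, D}: service 336 + fixed 59 = 395
{A, B, C, D, E}: Z1→C 6·22=132, Z2→C 6·17=102, Z3→B 3·12=36, Z4→E 4·6=24, Z5→D 2·12=24. Service 318; fixed 96; total 414.
No other subset beats 380.

Open B, C and D; minimum total cost 380.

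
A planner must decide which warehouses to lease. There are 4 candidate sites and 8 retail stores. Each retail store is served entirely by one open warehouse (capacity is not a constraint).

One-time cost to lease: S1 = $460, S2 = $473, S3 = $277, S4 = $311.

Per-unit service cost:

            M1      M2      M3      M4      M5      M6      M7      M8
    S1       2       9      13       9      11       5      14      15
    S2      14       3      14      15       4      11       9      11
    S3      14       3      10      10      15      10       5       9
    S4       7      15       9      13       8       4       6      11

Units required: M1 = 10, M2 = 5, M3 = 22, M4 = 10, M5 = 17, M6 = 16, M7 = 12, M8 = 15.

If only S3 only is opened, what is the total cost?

Each retail store is assigned to its cheapest site among the open ones.
{S3}: M1→S3 14·10=140, M2→S3 3·5=15, M3→S3 10·22=220, M4→S3 10·10=100, M5→S3 15·17=255, M6→S3 10·16=160, M7→S3 5·12=60, M8→S3 9·15=135. Service 1085; fixed 277; total 1362.

Total cost: 1362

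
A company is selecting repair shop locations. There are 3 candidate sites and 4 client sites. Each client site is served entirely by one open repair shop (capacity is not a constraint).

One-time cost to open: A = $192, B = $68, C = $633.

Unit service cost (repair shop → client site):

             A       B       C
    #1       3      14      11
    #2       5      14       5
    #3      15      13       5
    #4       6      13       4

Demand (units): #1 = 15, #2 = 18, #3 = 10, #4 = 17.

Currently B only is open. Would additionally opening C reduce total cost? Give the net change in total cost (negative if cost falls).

Current service cost with {B}: 813.
Adding C: each client site re-picks its cheapest; new service cost 373, saving 440.
Extra fixed cost: 633. Net change = 633 − 440 = 193.
(Totals: 881 → 1074.)

No — net change +193 (cost rises by 193).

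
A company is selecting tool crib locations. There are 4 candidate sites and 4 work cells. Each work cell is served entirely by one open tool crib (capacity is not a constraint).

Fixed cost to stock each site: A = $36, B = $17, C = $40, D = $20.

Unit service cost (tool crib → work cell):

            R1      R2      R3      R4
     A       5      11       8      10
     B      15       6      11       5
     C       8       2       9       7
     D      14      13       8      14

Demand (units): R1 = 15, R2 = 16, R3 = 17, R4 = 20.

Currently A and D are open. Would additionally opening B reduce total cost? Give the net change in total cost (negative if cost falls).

Current service cost with {A, D}: 587.
Adding B: each work cell re-picks its cheapest; new service cost 407, saving 180.
Extra fixed cost: 17. Net change = 17 − 180 = -163.
(Totals: 643 → 480.)

Yes — net change −163 (cost falls by 163).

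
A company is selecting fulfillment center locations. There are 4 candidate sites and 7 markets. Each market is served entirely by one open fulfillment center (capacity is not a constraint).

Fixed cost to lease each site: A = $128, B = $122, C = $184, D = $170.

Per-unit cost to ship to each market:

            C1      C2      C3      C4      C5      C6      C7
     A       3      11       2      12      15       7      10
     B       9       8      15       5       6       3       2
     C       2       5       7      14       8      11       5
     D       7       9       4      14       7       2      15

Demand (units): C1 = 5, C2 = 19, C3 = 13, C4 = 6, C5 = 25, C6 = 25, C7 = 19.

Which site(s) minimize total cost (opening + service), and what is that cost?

Open A and B; minimum total cost 736.

For any fixed open set, each market goes to its cheapest open site; total = fixed + service.
{A, B}: C1→A 3·5=15, C2→B 8·19=152, C3→A 2·13=26, C4→B 5·6=30, C5→B 6·25=150, C6→B 3·25=75, C7→B 2·19=38. Service 486; fixed 250; total 736.
{B, C}: C1→C 2·5=10, C2→C 5·19=95, C3→C 7·13=91, C4→B 5·6=30, C5→B 6·25=150, C6→B 3·25=75, C7→B 2·19=38. Service 489; fixed 306; total 795.
{B, D}: service 507 + fixed 292 = 799
{A, B, C, D}: C1→C 2·5=10, C2→C 5·19=95, C3→A 2·13=26, C4→B 5·6=30, C5→B 6·25=150, C6→D 2·25=50, C7→B 2·19=38. Service 399; fixed 604; total 1003.
No other subset beats 736.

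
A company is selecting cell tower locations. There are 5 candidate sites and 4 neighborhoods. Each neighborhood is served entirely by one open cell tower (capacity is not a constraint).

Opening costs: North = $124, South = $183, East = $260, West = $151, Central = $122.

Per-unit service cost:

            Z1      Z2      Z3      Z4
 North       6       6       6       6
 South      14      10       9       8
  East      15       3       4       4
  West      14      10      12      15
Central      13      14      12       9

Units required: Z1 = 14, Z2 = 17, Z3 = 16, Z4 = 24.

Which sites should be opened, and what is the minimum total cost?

Open North only; minimum total cost 550.

For any fixed open set, each neighborhood goes to its cheapest open site; total = fixed + service.
{North}: Z1→North 6·14=84, Z2→North 6·17=102, Z3→North 6·16=96, Z4→North 6·24=144. Service 426; fixed 124; total 550.
{North, Central}: service 426 + fixed 246 = 672
{North, East}: service 295 + fixed 384 = 679
{North, South, East, West, Central}: service 295 + fixed 840 = 1135
No other subset beats 550.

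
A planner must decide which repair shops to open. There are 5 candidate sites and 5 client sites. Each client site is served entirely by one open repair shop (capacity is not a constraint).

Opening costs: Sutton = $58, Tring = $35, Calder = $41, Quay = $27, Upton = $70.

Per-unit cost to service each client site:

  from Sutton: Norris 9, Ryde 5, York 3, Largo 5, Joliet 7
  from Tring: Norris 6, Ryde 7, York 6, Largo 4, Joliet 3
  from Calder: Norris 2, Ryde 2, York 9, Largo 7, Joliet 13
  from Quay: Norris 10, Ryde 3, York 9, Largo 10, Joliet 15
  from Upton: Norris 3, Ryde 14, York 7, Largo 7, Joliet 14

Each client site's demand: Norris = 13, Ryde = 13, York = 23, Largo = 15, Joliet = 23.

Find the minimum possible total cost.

For any fixed open set, each client site goes to its cheapest open site; total = fixed + service.
{Sutton, Tring, Calder}: Norris→Calder 2·13=26, Ryde→Calder 2·13=26, York→Sutton 3·23=69, Largo→Tring 4·15=60, Joliet→Tring 3·23=69. Service 250; fixed 134; total 384.
{Tring, Calder}: service 319 + fixed 76 = 395
{Sutton, Tring, Calder, Quay}: service 250 + fixed 161 = 411
{Sutton, Tring, Calder, Quay, Upton}: service 250 + fixed 231 = 481
No other subset beats 384.

Minimum total cost: 384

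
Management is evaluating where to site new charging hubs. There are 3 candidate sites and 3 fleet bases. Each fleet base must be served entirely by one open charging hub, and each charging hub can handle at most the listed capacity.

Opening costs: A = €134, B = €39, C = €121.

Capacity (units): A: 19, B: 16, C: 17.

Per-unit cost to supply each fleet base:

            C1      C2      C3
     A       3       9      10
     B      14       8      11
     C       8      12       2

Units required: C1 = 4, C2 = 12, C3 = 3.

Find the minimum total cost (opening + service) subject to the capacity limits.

Open {A}: C1→A 3·4=12, C2→A 9·12=108, C3→A 10·3=30.
Loads: A carries 19/19. Service 150; fixed 134; total 284.
Next best feasible plan costs 294.

Minimum total cost: 284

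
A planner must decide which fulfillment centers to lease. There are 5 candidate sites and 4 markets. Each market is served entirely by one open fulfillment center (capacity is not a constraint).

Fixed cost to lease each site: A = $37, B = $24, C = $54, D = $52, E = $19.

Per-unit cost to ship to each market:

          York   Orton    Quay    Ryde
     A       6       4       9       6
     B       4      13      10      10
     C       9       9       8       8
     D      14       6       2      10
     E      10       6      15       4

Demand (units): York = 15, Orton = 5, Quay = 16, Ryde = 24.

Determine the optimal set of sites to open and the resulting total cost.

Open B, D and E; minimum total cost 313.

For any fixed open set, each market goes to its cheapest open site; total = fixed + service.
{B, D, E}: York→B 4·15=60, Orton→D 6·5=30, Quay→D 2·16=32, Ryde→E 4·24=96. Service 218; fixed 95; total 313.
{A, B, D, E}: service 208 + fixed 132 = 340
{A, D, E}: service 238 + fixed 108 = 346
{A, B, C, D, E}: York→B 4·15=60, Orton→A 4·5=20, Quay→D 2·16=32, Ryde→E 4·24=96. Service 208; fixed 186; total 394.
No other subset beats 313.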